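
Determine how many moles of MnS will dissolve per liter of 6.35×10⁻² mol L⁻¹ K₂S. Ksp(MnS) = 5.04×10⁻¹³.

7.94×10⁻¹² M

MnS(s) ⇌ Mn²⁺(aq) + S²⁻(aq)
S²⁻ is already present at 6.35×10⁻² mol L⁻¹. If s mol/L of MnS dissolves, [Mn²⁺] = s while [S²⁻] ≈ 6.35×10⁻² mol L⁻¹.
Ksp = [Mn²⁺][S²⁻] = s(6.35×10⁻²)
s = 5.04×10⁻¹³ / (6.35×10⁻²) = 7.94×10⁻¹²
s = 7.94×10⁻¹² mol L⁻¹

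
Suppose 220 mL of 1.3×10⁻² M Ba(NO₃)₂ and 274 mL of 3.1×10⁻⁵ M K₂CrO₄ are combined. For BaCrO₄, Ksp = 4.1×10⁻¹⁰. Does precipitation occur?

The combined volume is 494 mL.
[Ba²⁺] = (1.3×10⁻²)(220)/494 = 5.8×10⁻³ M
[CrO₄²⁻] = (3.1×10⁻⁵)(274)/494 = 1.7×10⁻⁵ M
Q = [Ba²⁺][CrO₄²⁻] = 1.0×10⁻⁷
Q = 1.0×10⁻⁷ > Ksp = 4.1×10⁻¹⁰, so the solution is supersaturated and BaCrO₄ precipitates.

Yes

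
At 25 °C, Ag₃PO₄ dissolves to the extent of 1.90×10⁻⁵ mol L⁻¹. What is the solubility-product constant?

Ag₃PO₄(s) ⇌ 3 Ag⁺(aq) + PO₄³⁻(aq)
For each mole of Ag₃PO₄ that dissolves per liter, [Ag⁺] = 3s and [PO₄³⁻] = s; let s denote this solubility.
Ksp = [Ag⁺]^3[PO₄³⁻] = (3s)^3 · s = 27s^4
Ksp = 27 × (1.90×10⁻⁵)^4 = 3.52×10⁻¹⁸

Ksp = 3.52×10⁻¹⁸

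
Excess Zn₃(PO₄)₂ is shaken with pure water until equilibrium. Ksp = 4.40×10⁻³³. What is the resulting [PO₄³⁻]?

Zn₃(PO₄)₂(s) ⇌ 3 Zn²⁺(aq) + 2 PO₄³⁻(aq)
Call the molar solubility s, so that [Zn²⁺] = 3s and [PO₄³⁻] = 2s.
Ksp = [Zn²⁺]^3[PO₄³⁻]^2 = (3s)^3 · (2s)^2 = 108s^5 = 4.40×10⁻³³
s = 1.32×10⁻⁷ M
[PO₄³⁻] = 2s = 2.65×10⁻⁷ M

2.65×10⁻⁷ M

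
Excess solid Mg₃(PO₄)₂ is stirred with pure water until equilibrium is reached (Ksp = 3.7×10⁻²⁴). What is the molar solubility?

8.1×10⁻⁶ M

Mg₃(PO₄)₂(s) ⇌ 3 Mg²⁺(aq) + 2 PO₄³⁻(aq)
If s mol/L of Mg₃(PO₄)₂ dissolves, [Mg²⁺] = 3s and [PO₄³⁻] = 2s.
Ksp = [Mg²⁺]^3[PO₄³⁻]^2 = (3s)^3 · (2s)^2 = 108s^5
108s^5 = 3.7×10⁻²⁴  ⇒  s^5 = 3.4×10⁻²⁶
s = (3.4×10⁻²⁶)^(1/5) = 8.1×10⁻⁶ M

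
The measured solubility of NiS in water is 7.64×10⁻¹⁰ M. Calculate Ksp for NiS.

NiS(s) ⇌ Ni²⁺(aq) + S²⁻(aq)
Call the molar solubility s, so that [Ni²⁺] = s and [S²⁻] = s.
Ksp = [Ni²⁺][S²⁻] = s · s = s^2
Ksp = (7.64×10⁻¹⁰)^2 = 5.84×10⁻¹⁹

Ksp = 5.84×10⁻¹⁹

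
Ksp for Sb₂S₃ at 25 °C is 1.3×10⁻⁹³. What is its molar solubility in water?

1.0×10⁻¹⁹ M

Sb₂S₃(s) ⇌ 2 Sb³⁺(aq) + 3 S²⁻(aq)
Call the molar solubility s, so that [Sb³⁺] = 2s and [S²⁻] = 3s.
Ksp = [Sb³⁺]^2[S²⁻]^3 = (2s)^2 · (3s)^3 = 108s^5
108s^5 = 1.3×10⁻⁹³  ⇒  s^5 = 1.2×10⁻⁹⁵
Taking the 5th root, s = 1.0×10⁻¹⁹ M.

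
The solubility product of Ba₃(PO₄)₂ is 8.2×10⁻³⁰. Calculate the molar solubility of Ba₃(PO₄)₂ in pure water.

Ba₃(PO₄)₂(s) ⇌ 3 Ba²⁺(aq) + 2 PO₄³⁻(aq)
Let s be the molar solubility. Then [Ba²⁺] = 3s and [PO₄³⁻] = 2s.
Ksp = [Ba²⁺]^3[PO₄³⁻]^2 = (3s)^3 · (2s)^2 = 108s^5
108s^5 = 8.2×10⁻³⁰  ⇒  s^5 = 7.6×10⁻³²
s = (7.6×10⁻³²)^(1/5) = 6.0×10⁻⁷ M

6.0×10⁻⁷ M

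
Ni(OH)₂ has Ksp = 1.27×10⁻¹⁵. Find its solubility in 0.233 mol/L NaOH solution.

2.34×10⁻¹⁴ M

Ni(OH)₂(s) ⇌ Ni²⁺(aq) + 2 OH⁻(aq)
The solution already contains OH⁻ at 0.233 mol/L. Let s be the molar solubility of Ni(OH)₂.
[OH⁻] ≈ 0.233 mol/L (common ion dominates); [Ni²⁺] = s.
Ksp = [Ni²⁺][OH⁻]^2 = s(0.233)^2
s = 1.27×10⁻¹⁵ / (0.233)^2 = 2.34×10⁻¹⁴
s = 2.34×10⁻¹⁴ mol/L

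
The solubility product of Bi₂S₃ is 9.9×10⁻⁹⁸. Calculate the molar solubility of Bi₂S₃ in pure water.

1.6×10⁻²⁰ M

Bi₂S₃(s) ⇌ 2 Bi³⁺(aq) + 3 S²⁻(aq)
Call the molar solubility s, so that [Bi³⁺] = 2s and [S²⁻] = 3s.
Ksp = [Bi³⁺]^2[S²⁻]^3 = (2s)^2 · (3s)^3 = 108s^5
108s^5 = 9.9×10⁻⁹⁸  ⇒  s^5 = 9.2×10⁻¹⁰⁰
s = (9.2×10⁻¹⁰⁰)^(1/5) = 1.6×10⁻²⁰ mol L⁻¹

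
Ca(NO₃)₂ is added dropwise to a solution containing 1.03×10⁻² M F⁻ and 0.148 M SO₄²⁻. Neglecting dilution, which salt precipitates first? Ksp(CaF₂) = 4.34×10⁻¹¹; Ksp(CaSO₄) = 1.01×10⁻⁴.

Precipitation of each salt begins when its ion product equals Ksp.
For CaF₂: [Ca²⁺] = (Ksp/[F⁻]^2) = 4.09×10⁻⁷ M
For CaSO₄: [Ca²⁺] = (Ksp/[SO₄²⁻]) = 6.82×10⁻⁴ M
Since CaF₂ needs less Ca²⁺ to reach saturation, it precipitates first.

CaF₂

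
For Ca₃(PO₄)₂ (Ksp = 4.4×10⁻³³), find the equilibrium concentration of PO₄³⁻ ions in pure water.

Ca₃(PO₄)₂(s) ⇌ 3 Ca²⁺(aq) + 2 PO₄³⁻(aq)
Let s be the molar solubility. Then [Ca²⁺] = 3s and [PO₄³⁻] = 2s.
Ksp = [Ca²⁺]^3[PO₄³⁻]^2 = (3s)^3 · (2s)^2 = 108s^5 = 4.4×10⁻³³
s = 1.3×10⁻⁷ mol L⁻¹
[PO₄³⁻] = 2s = 2.6×10⁻⁷ mol L⁻¹

2.6×10⁻⁷ M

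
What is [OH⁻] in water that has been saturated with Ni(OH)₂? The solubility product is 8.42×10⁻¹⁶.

Ni(OH)₂(s) ⇌ Ni²⁺(aq) + 2 OH⁻(aq)
Call the molar solubility s, so that [Ni²⁺] = s and [OH⁻] = 2s.
Ksp = [Ni²⁺][OH⁻]^2 = s · (2s)^2 = 4s^3 = 8.42×10⁻¹⁶
s = 5.95×10⁻⁶ mol L⁻¹
[OH⁻] = 2s = 1.19×10⁻⁵ mol L⁻¹

1.19×10⁻⁵ M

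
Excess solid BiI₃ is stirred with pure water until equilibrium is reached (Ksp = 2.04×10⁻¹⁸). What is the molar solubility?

1.66×10⁻⁵ M

BiI₃(s) ⇌ Bi³⁺(aq) + 3 I⁻(aq)
For each mole of BiI₃ that dissolves per liter, [Bi³⁺] = s and [I⁻] = 3s; let s denote this solubility.
Ksp = [Bi³⁺][I⁻]^3 = s · (3s)^3 = 27s^4
27s^4 = 2.04×10⁻¹⁸  ⇒  s^4 = 7.56×10⁻²⁰
s = 1.66×10⁻⁵ mol L⁻¹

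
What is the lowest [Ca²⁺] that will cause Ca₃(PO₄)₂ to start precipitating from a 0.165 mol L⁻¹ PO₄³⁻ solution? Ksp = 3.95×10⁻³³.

Each salt precipitates once Q = Ksp for that salt.
Ca₃(PO₄)₂(s) ⇌ 3 Ca²⁺(aq) + 2 PO₄³⁻(aq)
Ksp = [Ca²⁺]^3[PO₄³⁻]^2 = [Ca²⁺]^3(0.165)^2
[Ca²⁺]^3 = 3.95×10⁻³³ / (0.165)^2 = 1.45×10⁻³¹
[Ca²⁺] = 5.25×10⁻¹¹ mol L⁻¹

5.25×10⁻¹¹ M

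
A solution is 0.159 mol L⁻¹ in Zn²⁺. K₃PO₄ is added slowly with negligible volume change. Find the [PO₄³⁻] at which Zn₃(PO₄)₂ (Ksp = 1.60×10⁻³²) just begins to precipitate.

Each salt precipitates once Q = Ksp for that salt.
Zn₃(PO₄)₂(s) ⇌ 3 Zn²⁺(aq) + 2 PO₄³⁻(aq)
Ksp = [Zn²⁺]^3[PO₄³⁻]^2 = [PO₄³⁻]^2(0.159)^3
[PO₄³⁻]^2 = 1.60×10⁻³² / (0.159)^3 = 3.98×10⁻³⁰
[PO₄³⁻] = 2.00×10⁻¹⁵ mol L⁻¹

2.00×10⁻¹⁵ M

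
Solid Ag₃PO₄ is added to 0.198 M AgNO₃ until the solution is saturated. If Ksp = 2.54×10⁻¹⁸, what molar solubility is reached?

Ag₃PO₄(s) ⇌ 3 Ag⁺(aq) + PO₄³⁻(aq)
Ag⁺ is already present at 0.198 M. If s mol/L of Ag₃PO₄ dissolves, [PO₄³⁻] = s while [Ag⁺] ≈ 0.198 M.
Ksp = [Ag⁺]^3[PO₄³⁻] = (0.198)^3s
s = 2.54×10⁻¹⁸ / (0.198)^3 = 3.27×10⁻¹⁶
s = 3.27×10⁻¹⁶ M

3.27×10⁻¹⁶ M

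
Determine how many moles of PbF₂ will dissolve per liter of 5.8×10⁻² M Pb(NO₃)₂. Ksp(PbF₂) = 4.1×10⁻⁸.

4.2×10⁻⁴ M

PbF₂(s) ⇌ Pb²⁺(aq) + 2 F⁻(aq)
Let s be the solubility of PbF₂ here. The common ion gives [Pb²⁺] ≈ 5.8×10⁻² M, and [F⁻] = 2s.
Ksp = [Pb²⁺][F⁻]^2 = (5.8×10⁻²)(2s)^2
(2s)^2 = 4.1×10⁻⁸ / (5.8×10⁻²) = 7.1×10⁻⁷
s = 4.2×10⁻⁴ M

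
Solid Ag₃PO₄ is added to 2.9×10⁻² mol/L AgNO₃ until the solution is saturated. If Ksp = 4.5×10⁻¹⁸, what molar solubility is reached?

Ag₃PO₄(s) ⇌ 3 Ag⁺(aq) + PO₄³⁻(aq)
Ag⁺ is already present at 2.9×10⁻² mol/L. If s mol/L of Ag₃PO₄ dissolves, [PO₄³⁻] = s while [Ag⁺] ≈ 2.9×10⁻² mol/L.
Ksp = [Ag⁺]^3[PO₄³⁻] = (2.9×10⁻²)^3s
s = 4.5×10⁻¹⁸ / (2.9×10⁻²)^3 = 1.8×10⁻¹³
s = 1.8×10⁻¹³ mol/L

1.8×10⁻¹³ M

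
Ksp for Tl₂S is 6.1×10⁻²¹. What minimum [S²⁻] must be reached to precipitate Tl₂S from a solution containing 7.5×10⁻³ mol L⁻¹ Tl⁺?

1.1×10⁻¹⁶ M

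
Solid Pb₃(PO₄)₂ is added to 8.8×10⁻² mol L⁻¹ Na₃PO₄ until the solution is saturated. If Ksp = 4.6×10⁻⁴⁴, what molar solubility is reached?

6.0×10⁻¹⁵ M

Pb₃(PO₄)₂(s) ⇌ 3 Pb²⁺(aq) + 2 PO₄³⁻(aq)
Let s be the solubility of Pb₃(PO₄)₂ here. The common ion gives [PO₄³⁻] ≈ 8.8×10⁻² mol L⁻¹, and [Pb²⁺] = 3s.
Ksp = [Pb²⁺]^3[PO₄³⁻]^2 = (3s)^3(8.8×10⁻²)^2
(3s)^3 = 4.6×10⁻⁴⁴ / (8.8×10⁻²)^2 = 5.9×10⁻⁴²
s = 6.0×10⁻¹⁵ mol L⁻¹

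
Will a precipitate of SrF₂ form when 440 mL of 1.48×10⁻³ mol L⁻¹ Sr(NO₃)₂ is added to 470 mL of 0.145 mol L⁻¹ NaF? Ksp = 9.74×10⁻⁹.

Yes

After mixing, V = 440 mL + 470 mL = 910 mL.
[Sr²⁺] = (1.48×10⁻³)(440)/910 = 7.16×10⁻⁴ mol L⁻¹
[F⁻] = (0.145)(470)/910 = 7.49×10⁻² mol L⁻¹
Q = [Sr²⁺][F⁻]^2 = 4.01×10⁻⁶
Q = 4.01×10⁻⁶ > Ksp = 9.74×10⁻⁹, so the solution is supersaturated and SrF₂ precipitates.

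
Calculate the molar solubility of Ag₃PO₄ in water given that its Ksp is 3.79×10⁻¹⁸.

1.94×10⁻⁵ M

Ag₃PO₄(s) ⇌ 3 Ag⁺(aq) + PO₄³⁻(aq)
Let s be the molar solubility. Then [Ag⁺] = 3s and [PO₄³⁻] = s.
Ksp = [Ag⁺]^3[PO₄³⁻] = (3s)^3 · s = 27s^4
27s^4 = 3.79×10⁻¹⁸  ⇒  s^4 = 1.40×10⁻¹⁹
s = 1.94×10⁻⁵ mol L⁻¹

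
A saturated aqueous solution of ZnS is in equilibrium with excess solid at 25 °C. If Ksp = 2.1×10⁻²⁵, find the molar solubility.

4.6×10⁻¹³ M

ZnS(s) ⇌ Zn²⁺(aq) + S²⁻(aq)
With molar solubility s: [Zn²⁺] = s, [S²⁻] = s.
Ksp = [Zn²⁺][S²⁻] = s · s = s^2
s^2 = 2.1×10⁻²⁵
s = (2.1×10⁻²⁵)^(1/2) = 4.6×10⁻¹³ M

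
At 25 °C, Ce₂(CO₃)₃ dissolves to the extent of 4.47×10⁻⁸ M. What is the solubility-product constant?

Ksp = 1.93×10⁻³⁵

Ce₂(CO₃)₃(s) ⇌ 2 Ce³⁺(aq) + 3 CO₃²⁻(aq)
If s mol/L of Ce₂(CO₃)₃ dissolves, [Ce³⁺] = 2s and [CO₃²⁻] = 3s.
Ksp = [Ce³⁺]^2[CO₃²⁻]^3 = (2s)^2 · (3s)^3 = 108s^5
Ksp = 108 × (4.47×10⁻⁸)^5 = 1.93×10⁻³⁵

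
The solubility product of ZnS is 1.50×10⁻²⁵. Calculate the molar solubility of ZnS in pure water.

3.87×10⁻¹³ M

ZnS(s) ⇌ Zn²⁺(aq) + S²⁻(aq)
With molar solubility s: [Zn²⁺] = s, [S²⁻] = s.
Ksp = [Zn²⁺][S²⁻] = s · s = s^2
s^2 = 1.50×10⁻²⁵
s = (1.50×10⁻²⁵)^(1/2) = 3.87×10⁻¹³ M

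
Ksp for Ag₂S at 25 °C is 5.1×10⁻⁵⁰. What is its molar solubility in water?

Ag₂S(s) ⇌ 2 Ag⁺(aq) + S²⁻(aq)
If s mol/L of Ag₂S dissolves, [Ag⁺] = 2s and [S²⁻] = s.
Ksp = [Ag⁺]^2[S²⁻] = (2s)^2 · s = 4s^3
4s^3 = 5.1×10⁻⁵⁰  ⇒  s^3 = 1.3×10⁻⁵⁰
Taking the 3rd root, s = 2.3×10⁻¹⁷ mol/L.

2.3×10⁻¹⁷ M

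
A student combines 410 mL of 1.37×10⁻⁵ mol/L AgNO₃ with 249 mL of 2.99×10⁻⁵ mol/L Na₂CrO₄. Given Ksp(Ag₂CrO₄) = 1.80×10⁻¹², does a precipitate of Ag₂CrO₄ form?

After mixing, V = 410 mL + 249 mL = 659 mL.
[Ag⁺] = (1.37×10⁻⁵)(410)/659 = 8.52×10⁻⁶ mol/L
[CrO₄²⁻] = (2.99×10⁻⁵)(249)/659 = 1.13×10⁻⁵ mol/L
Q = [Ag⁺]^2[CrO₄²⁻] = 8.21×10⁻¹⁶
Since Q (8.21×10⁻¹⁶) is less than Ksp (1.80×10⁻¹²), no Ag₂CrO₄ precipitates.

No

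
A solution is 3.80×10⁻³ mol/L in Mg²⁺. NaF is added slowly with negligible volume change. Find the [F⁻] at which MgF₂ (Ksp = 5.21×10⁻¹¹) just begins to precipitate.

1.17×10⁻⁴ M

Precipitation begins when Q = Ksp.
MgF₂(s) ⇌ Mg²⁺(aq) + 2 F⁻(aq)
Ksp = [Mg²⁺][F⁻]^2 = [F⁻]^2(3.80×10⁻³)
[F⁻]^2 = 5.21×10⁻¹¹ / (3.80×10⁻³) = 1.37×10⁻⁸
[F⁻] = 1.17×10⁻⁴ mol/L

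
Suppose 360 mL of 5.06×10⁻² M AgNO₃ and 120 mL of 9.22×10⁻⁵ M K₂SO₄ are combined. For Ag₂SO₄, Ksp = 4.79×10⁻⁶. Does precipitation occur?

The combined volume is 480 mL.
[Ag⁺] = (5.06×10⁻²)(360)/480 = 3.80×10⁻² M
[SO₄²⁻] = (9.22×10⁻⁵)(120)/480 = 2.31×10⁻⁵ M
Q = [Ag⁺]^2[SO₄²⁻] = 3.32×10⁻⁸
Q < Ksp (3.32×10⁻⁸ vs 4.79×10⁻⁶); the solution remains unsaturated and no precipitate forms.

No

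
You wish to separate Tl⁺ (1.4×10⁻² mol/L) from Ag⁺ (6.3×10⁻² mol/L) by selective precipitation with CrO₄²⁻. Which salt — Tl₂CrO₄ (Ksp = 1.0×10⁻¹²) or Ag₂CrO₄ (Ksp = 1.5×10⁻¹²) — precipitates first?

Each salt precipitates once Q = Ksp for that salt.
For Tl₂CrO₄: [CrO₄²⁻] = (Ksp/[Tl⁺]^2) = 5.1×10⁻⁹ mol/L
For Ag₂CrO₄: [CrO₄²⁻] = (Ksp/[Ag⁺]^2) = 3.8×10⁻¹⁰ mol/L
Ag₂CrO₄ requires the lower [CrO₄²⁻], so it precipitates first.

Ag₂CrO₄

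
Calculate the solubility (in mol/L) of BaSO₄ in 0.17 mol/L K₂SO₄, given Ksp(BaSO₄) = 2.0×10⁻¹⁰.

1.2×10⁻⁹ M

BaSO₄(s) ⇌ Ba²⁺(aq) + SO₄²⁻(aq)
Let s be the solubility of BaSO₄ here. The common ion gives [SO₄²⁻] ≈ 0.17 mol/L, and [Ba²⁺] = s.
Ksp = [Ba²⁺][SO₄²⁻] = s(0.17)
s = 2.0×10⁻¹⁰ / (0.17) = 1.2×10⁻⁹
s = 1.2×10⁻⁹ mol/L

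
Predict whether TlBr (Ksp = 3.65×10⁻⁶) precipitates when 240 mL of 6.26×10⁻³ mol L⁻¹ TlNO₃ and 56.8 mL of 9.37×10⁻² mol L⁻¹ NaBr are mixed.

Yes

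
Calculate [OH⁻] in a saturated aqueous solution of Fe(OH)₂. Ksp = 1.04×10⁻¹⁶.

5.92×10⁻⁶ M

Fe(OH)₂(s) ⇌ Fe²⁺(aq) + 2 OH⁻(aq)
With molar solubility s: [Fe²⁺] = s, [OH⁻] = 2s.
Ksp = [Fe²⁺][OH⁻]^2 = s · (2s)^2 = 4s^3 = 1.04×10⁻¹⁶
s = 2.96×10⁻⁶ mol L⁻¹
[OH⁻] = 2s = 5.92×10⁻⁶ mol L⁻¹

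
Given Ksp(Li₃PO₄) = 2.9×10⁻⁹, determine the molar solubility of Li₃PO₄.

3.2×10⁻³ M

Li₃PO₄(s) ⇌ 3 Li⁺(aq) + PO₄³⁻(aq)
With molar solubility s: [Li⁺] = 3s, [PO₄³⁻] = s.
Ksp = [Li⁺]^3[PO₄³⁻] = (3s)^3 · s = 27s^4
27s^4 = 2.9×10⁻⁹  ⇒  s^4 = 1.1×10⁻¹⁰
Taking the 4th root, s = 3.2×10⁻³ mol L⁻¹.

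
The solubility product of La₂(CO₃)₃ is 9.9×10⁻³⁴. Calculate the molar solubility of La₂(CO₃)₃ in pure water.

La₂(CO₃)₃(s) ⇌ 2 La³⁺(aq) + 3 CO₃²⁻(aq)
If s mol/L of La₂(CO₃)₃ dissolves, [La³⁺] = 2s and [CO₃²⁻] = 3s.
Ksp = [La³⁺]^2[CO₃²⁻]^3 = (2s)^2 · (3s)^3 = 108s^5
108s^5 = 9.9×10⁻³⁴  ⇒  s^5 = 9.2×10⁻³⁶
s = (9.2×10⁻³⁶)^(1/5) = 9.8×10⁻⁸ M

9.8×10⁻⁸ M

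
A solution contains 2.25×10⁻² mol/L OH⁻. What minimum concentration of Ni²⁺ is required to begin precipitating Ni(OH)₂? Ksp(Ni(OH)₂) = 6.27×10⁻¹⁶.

1.24×10⁻¹² M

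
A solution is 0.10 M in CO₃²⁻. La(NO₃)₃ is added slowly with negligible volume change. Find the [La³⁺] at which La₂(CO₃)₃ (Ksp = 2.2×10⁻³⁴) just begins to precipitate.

The threshold for precipitation is Q = Ksp.
La₂(CO₃)₃(s) ⇌ 2 La³⁺(aq) + 3 CO₃²⁻(aq)
Ksp = [La³⁺]^2[CO₃²⁻]^3 = [La³⁺]^2(0.10)^3
[La³⁺]^2 = 2.2×10⁻³⁴ / (0.10)^3 = 2.2×10⁻³¹
[La³⁺] = 4.7×10⁻¹⁶ M

4.7×10⁻¹⁶ M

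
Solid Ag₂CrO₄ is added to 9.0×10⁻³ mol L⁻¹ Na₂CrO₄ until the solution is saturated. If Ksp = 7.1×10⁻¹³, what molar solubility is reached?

Ag₂CrO₄(s) ⇌ 2 Ag⁺(aq) + CrO₄²⁻(aq)
The solution already contains CrO₄²⁻ at 9.0×10⁻³ mol L⁻¹. Let s be the molar solubility of Ag₂CrO₄.
[CrO₄²⁻] ≈ 9.0×10⁻³ mol L⁻¹ (common ion dominates); [Ag⁺] = 2s.
Ksp = [Ag⁺]^2[CrO₄²⁻] = (2s)^2(9.0×10⁻³)
(2s)^2 = 7.1×10⁻¹³ / (9.0×10⁻³) = 7.9×10⁻¹¹
s = 4.4×10⁻⁶ mol L⁻¹

4.4×10⁻⁶ M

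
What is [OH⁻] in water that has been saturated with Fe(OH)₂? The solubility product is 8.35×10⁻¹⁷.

Fe(OH)₂(s) ⇌ Fe²⁺(aq) + 2 OH⁻(aq)
Let s be the molar solubility. Then [Fe²⁺] = s and [OH⁻] = 2s.
Ksp = [Fe²⁺][OH⁻]^2 = s · (2s)^2 = 4s^3 = 8.35×10⁻¹⁷
s = 2.75×10⁻⁶ mol L⁻¹
[OH⁻] = 2s = 5.51×10⁻⁶ mol L⁻¹

5.51×10⁻⁶ M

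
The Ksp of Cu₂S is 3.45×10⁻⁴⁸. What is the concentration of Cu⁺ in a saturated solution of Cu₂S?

1.90×10⁻¹⁶ M

Cu₂S(s) ⇌ 2 Cu⁺(aq) + S²⁻(aq)
For each mole of Cu₂S that dissolves per liter, [Cu⁺] = 2s and [S²⁻] = s; let s denote this solubility.
Ksp = [Cu⁺]^2[S²⁻] = (2s)^2 · s = 4s^3 = 3.45×10⁻⁴⁸
s = 9.52×10⁻¹⁷ mol L⁻¹
[Cu⁺] = 2s = 1.90×10⁻¹⁶ mol L⁻¹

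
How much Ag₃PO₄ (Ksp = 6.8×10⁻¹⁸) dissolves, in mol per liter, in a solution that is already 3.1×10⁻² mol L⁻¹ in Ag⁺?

2.3×10⁻¹³ M

Ag₃PO₄(s) ⇌ 3 Ag⁺(aq) + PO₄³⁻(aq)
Ag⁺ is already present at 3.1×10⁻² mol L⁻¹. If s mol/L of Ag₃PO₄ dissolves, [PO₄³⁻] = s while [Ag⁺] ≈ 3.1×10⁻² mol L⁻¹.
Ksp = [Ag⁺]^3[PO₄³⁻] = (3.1×10⁻²)^3s
s = 6.8×10⁻¹⁸ / (3.1×10⁻²)^3 = 2.3×10⁻¹³
s = 2.3×10⁻¹³ mol L⁻¹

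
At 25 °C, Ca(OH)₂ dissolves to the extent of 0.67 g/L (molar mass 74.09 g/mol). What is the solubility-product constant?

Ksp = 3.0×10⁻⁶

s = (0.67 g L⁻¹)/(74.09 g mol⁻¹) = 9.043×10⁻³ M
Ca(OH)₂(s) ⇌ Ca²⁺(aq) + 2 OH⁻(aq)
If s mol/L of Ca(OH)₂ dissolves, [Ca²⁺] = s and [OH⁻] = 2s.
Ksp = [Ca²⁺][OH⁻]^2 = s · (2s)^2 = 4s^3
Ksp = 4 × (9.043×10⁻³)^3 = 3.0×10⁻⁶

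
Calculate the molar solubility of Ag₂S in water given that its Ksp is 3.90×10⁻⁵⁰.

Ag₂S(s) ⇌ 2 Ag⁺(aq) + S²⁻(aq)
If s mol/L of Ag₂S dissolves, [Ag⁺] = 2s and [S²⁻] = s.
Ksp = [Ag⁺]^2[S²⁻] = (2s)^2 · s = 4s^3
4s^3 = 3.90×10⁻⁵⁰  ⇒  s^3 = 9.75×10⁻⁵¹
Taking the 3rd root, s = 2.14×10⁻¹⁷ mol L⁻¹.

2.14×10⁻¹⁷ M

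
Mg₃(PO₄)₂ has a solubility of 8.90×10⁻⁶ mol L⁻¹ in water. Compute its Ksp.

Ksp = 6.03×10⁻²⁴

Mg₃(PO₄)₂(s) ⇌ 3 Mg²⁺(aq) + 2 PO₄³⁻(aq)
For each mole of Mg₃(PO₄)₂ that dissolves per liter, [Mg²⁺] = 3s and [PO₄³⁻] = 2s; let s denote this solubility.
Ksp = [Mg²⁺]^3[PO₄³⁻]^2 = (3s)^3 · (2s)^2 = 108s^5
Ksp = 108 × (8.90×10⁻⁶)^5 = 6.03×10⁻²⁴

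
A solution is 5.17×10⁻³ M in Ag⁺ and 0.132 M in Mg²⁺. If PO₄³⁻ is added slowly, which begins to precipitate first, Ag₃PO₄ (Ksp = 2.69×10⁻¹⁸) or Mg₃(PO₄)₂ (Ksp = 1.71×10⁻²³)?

The threshold for precipitation is Q = Ksp.
For Ag₃PO₄: [PO₄³⁻] = (Ksp/[Ag⁺]^3) = 1.95×10⁻¹¹ M
For Mg₃(PO₄)₂: [PO₄³⁻] = (Ksp/[Mg²⁺]^3)^(1/2) = 8.62×10⁻¹¹ M
Since Ag₃PO₄ needs less PO₄³⁻ to reach saturation, it precipitates first.

Ag₃PO₄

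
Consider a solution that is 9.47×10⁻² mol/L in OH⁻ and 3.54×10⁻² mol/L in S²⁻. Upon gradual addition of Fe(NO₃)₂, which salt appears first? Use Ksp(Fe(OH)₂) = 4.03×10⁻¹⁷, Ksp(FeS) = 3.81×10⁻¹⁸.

FeS

Precipitation of each salt begins when its ion product equals Ksp.
For Fe(OH)₂: [Fe²⁺] = (Ksp/[OH⁻]^2) = 4.49×10⁻¹⁵ mol/L
For FeS: [Fe²⁺] = (Ksp/[S²⁻]) = 1.08×10⁻¹⁶ mol/L
Since FeS needs less Fe²⁺ to reach saturation, it precipitates first.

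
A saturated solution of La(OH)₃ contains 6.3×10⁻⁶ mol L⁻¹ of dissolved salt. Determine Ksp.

Ksp = 4.3×10⁻²⁰

La(OH)₃(s) ⇌ La³⁺(aq) + 3 OH⁻(aq)
If s mol/L of La(OH)₃ dissolves, [La³⁺] = s and [OH⁻] = 3s.
Ksp = [La³⁺][OH⁻]^3 = s · (3s)^3 = 27s^4
Ksp = 27 × (6.3×10⁻⁶)^4 = 4.3×10⁻²⁰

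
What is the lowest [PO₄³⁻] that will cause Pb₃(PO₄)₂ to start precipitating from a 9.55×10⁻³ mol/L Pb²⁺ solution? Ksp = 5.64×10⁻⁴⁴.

2.54×10⁻¹⁹ M

A salt starts to precipitate once the ion product Q reaches its Ksp.
Pb₃(PO₄)₂(s) ⇌ 3 Pb²⁺(aq) + 2 PO₄³⁻(aq)
Ksp = [Pb²⁺]^3[PO₄³⁻]^2 = [PO₄³⁻]^2(9.55×10⁻³)^3
[PO₄³⁻]^2 = 5.64×10⁻⁴⁴ / (9.55×10⁻³)^3 = 6.48×10⁻³⁸
[PO₄³⁻] = 2.54×10⁻¹⁹ mol/L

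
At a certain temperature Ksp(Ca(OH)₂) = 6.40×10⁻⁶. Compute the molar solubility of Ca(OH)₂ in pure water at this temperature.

1.17×10⁻² M

Ca(OH)₂(s) ⇌ Ca²⁺(aq) + 2 OH⁻(aq)
For each mole of Ca(OH)₂ that dissolves per liter, [Ca²⁺] = s and [OH⁻] = 2s; let s denote this solubility.
Ksp = [Ca²⁺][OH⁻]^2 = s · (2s)^2 = 4s^3
4s^3 = 6.40×10⁻⁶  ⇒  s^3 = 1.60×10⁻⁶
Taking the 3rd root, s = 1.17×10⁻² M.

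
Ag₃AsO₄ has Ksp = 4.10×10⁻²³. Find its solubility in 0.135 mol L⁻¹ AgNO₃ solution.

1.67×10⁻²⁰ M

Ag₃AsO₄(s) ⇌ 3 Ag⁺(aq) + AsO₄³⁻(aq)
Let s be the solubility of Ag₃AsO₄ here. The common ion gives [Ag⁺] ≈ 0.135 mol L⁻¹, and [AsO₄³⁻] = s.
Ksp = [Ag⁺]^3[AsO₄³⁻] = (0.135)^3s
s = 4.10×10⁻²³ / (0.135)^3 = 1.67×10⁻²⁰
s = 1.67×10⁻²⁰ mol L⁻¹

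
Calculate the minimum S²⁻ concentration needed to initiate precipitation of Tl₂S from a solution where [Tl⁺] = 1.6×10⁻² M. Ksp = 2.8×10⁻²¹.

1.1×10⁻¹⁷ M

Precipitation begins when Q = Ksp.
Tl₂S(s) ⇌ 2 Tl⁺(aq) + S²⁻(aq)
Ksp = [Tl⁺]^2[S²⁻] = [S²⁻](1.6×10⁻²)^2
[S²⁻] = 2.8×10⁻²¹ / (1.6×10⁻²)^2 = 1.1×10⁻¹⁷
[S²⁻] = 1.1×10⁻¹⁷ M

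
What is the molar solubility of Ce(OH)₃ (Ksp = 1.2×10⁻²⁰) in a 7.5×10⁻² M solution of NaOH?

Ce(OH)₃(s) ⇌ Ce³⁺(aq) + 3 OH⁻(aq)
With OH⁻ already at 7.5×10⁻² M and s small, take [OH⁻] ≈ 7.5×10⁻² M and [Ce³⁺] = s.
Ksp = [Ce³⁺][OH⁻]^3 = s(7.5×10⁻²)^3
s = 1.2×10⁻²⁰ / (7.5×10⁻²)^3 = 2.8×10⁻¹⁷
s = 2.8×10⁻¹⁷ M

2.8×10⁻¹⁷ M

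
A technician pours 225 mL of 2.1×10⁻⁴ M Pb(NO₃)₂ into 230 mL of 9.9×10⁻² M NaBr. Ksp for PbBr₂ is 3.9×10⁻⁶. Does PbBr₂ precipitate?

No

After mixing, V = 225 mL + 230 mL = 455 mL.
[Pb²⁺] = (2.1×10⁻⁴)(225)/455 = 1.0×10⁻⁴ M
[Br⁻] = (9.9×10⁻²)(230)/455 = 5.0×10⁻² M
Q = [Pb²⁺][Br⁻]^2 = 2.6×10⁻⁷
Q < Ksp (2.6×10⁻⁷ vs 3.9×10⁻⁶); the solution remains unsaturated and no precipitate forms.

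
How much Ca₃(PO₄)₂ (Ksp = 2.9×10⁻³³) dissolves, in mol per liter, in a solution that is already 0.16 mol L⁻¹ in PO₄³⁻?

1.6×10⁻¹¹ M

Ca₃(PO₄)₂(s) ⇌ 3 Ca²⁺(aq) + 2 PO₄³⁻(aq)
The solution already contains PO₄³⁻ at 0.16 mol L⁻¹. Let s be the molar solubility of Ca₃(PO₄)₂.
[PO₄³⁻] ≈ 0.16 mol L⁻¹ (common ion dominates); [Ca²⁺] = 3s.
Ksp = [Ca²⁺]^3[PO₄³⁻]^2 = (3s)^3(0.16)^2
(3s)^3 = 2.9×10⁻³³ / (0.16)^2 = 1.1×10⁻³¹
s = 1.6×10⁻¹¹ mol L⁻¹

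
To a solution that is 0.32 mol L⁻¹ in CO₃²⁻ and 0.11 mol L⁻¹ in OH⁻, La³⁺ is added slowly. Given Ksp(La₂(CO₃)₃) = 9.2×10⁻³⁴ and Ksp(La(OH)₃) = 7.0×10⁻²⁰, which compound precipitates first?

A salt starts to precipitate once the ion product Q reaches its Ksp.
For La₂(CO₃)₃: [La³⁺] = (Ksp/[CO₃²⁻]^3)^(1/2) = 1.7×10⁻¹⁶ mol L⁻¹
For La(OH)₃: [La³⁺] = (Ksp/[OH⁻]^3) = 5.3×10⁻¹⁷ mol L⁻¹
Since La(OH)₃ needs less La³⁺ to reach saturation, it precipitates first.

La(OH)₃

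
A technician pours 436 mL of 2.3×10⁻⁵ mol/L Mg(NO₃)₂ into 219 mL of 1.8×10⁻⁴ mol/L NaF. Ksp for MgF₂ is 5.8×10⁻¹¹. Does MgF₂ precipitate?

No

After mixing, V = 436 mL + 219 mL = 655 mL.
[Mg²⁺] = (2.3×10⁻⁵)(436)/655 = 1.5×10⁻⁵ mol/L
[F⁻] = (1.8×10⁻⁴)(219)/655 = 6.0×10⁻⁵ mol/L
Q = [Mg²⁺][F⁻]^2 = 5.5×10⁻¹⁴
Q = 5.5×10⁻¹⁴ < Ksp = 5.8×10⁻¹¹, so the solution is unsaturated and no precipitate forms.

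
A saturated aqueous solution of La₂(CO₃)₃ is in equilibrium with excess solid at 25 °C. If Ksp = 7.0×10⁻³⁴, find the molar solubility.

9.2×10⁻⁸ M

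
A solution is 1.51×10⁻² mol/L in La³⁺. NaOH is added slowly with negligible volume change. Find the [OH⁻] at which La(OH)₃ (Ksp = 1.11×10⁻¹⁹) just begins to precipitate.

1.94×10⁻⁶ M

A salt starts to precipitate once the ion product Q reaches its Ksp.
La(OH)₃(s) ⇌ La³⁺(aq) + 3 OH⁻(aq)
Ksp = [La³⁺][OH⁻]^3 = [OH⁻]^3(1.51×10⁻²)
[OH⁻]^3 = 1.11×10⁻¹⁹ / (1.51×10⁻²) = 7.35×10⁻¹⁸
[OH⁻] = 1.94×10⁻⁶ mol/L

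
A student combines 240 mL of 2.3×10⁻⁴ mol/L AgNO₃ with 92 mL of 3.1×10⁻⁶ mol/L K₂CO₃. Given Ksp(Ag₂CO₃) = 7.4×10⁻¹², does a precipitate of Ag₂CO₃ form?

No

Total volume after mixing = 240 + 92 = 332 mL.
[Ag⁺] = (2.3×10⁻⁴)(240)/332 = 1.7×10⁻⁴ mol/L
[CO₃²⁻] = (3.1×10⁻⁶)(92)/332 = 8.6×10⁻⁷ mol/L
Q = [Ag⁺]^2[CO₃²⁻] = 2.4×10⁻¹⁴
Since Q (2.4×10⁻¹⁴) is less than Ksp (7.4×10⁻¹²), no Ag₂CO₃ precipitates.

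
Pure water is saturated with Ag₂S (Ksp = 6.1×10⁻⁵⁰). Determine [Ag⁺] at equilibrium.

5.0×10⁻¹⁷ M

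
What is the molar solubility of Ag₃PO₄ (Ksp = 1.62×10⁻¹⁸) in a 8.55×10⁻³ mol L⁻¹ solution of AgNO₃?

2.59×10⁻¹² M

Ag₃PO₄(s) ⇌ 3 Ag⁺(aq) + PO₄³⁻(aq)
With Ag⁺ already at 8.55×10⁻³ mol L⁻¹ and s small, take [Ag⁺] ≈ 8.55×10⁻³ mol L⁻¹ and [PO₄³⁻] = s.
Ksp = [Ag⁺]^3[PO₄³⁻] = (8.55×10⁻³)^3s
s = 1.62×10⁻¹⁸ / (8.55×10⁻³)^3 = 2.59×10⁻¹²
s = 2.59×10⁻¹² mol L⁻¹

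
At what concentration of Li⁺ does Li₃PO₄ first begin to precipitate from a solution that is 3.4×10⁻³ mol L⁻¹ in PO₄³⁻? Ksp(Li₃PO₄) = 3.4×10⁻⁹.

Precipitation of each salt begins when its ion product equals Ksp.
Li₃PO₄(s) ⇌ 3 Li⁺(aq) + PO₄³⁻(aq)
Ksp = [Li⁺]^3[PO₄³⁻] = [Li⁺]^3(3.4×10⁻³)
[Li⁺]^3 = 3.4×10⁻⁹ / (3.4×10⁻³) = 1.0×10⁻⁶
[Li⁺] = 1.0×10⁻² mol L⁻¹

1.0×10⁻² M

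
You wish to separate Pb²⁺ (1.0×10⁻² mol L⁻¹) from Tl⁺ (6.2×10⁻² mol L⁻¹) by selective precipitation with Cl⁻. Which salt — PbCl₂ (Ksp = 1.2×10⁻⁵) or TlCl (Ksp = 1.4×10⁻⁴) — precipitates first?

The threshold for precipitation is Q = Ksp.
For PbCl₂: [Cl⁻] = (Ksp/[Pb²⁺])^(1/2) = 3.5×10⁻² mol L⁻¹
For TlCl: [Cl⁻] = (Ksp/[Tl⁺]) = 2.3×10⁻³ mol L⁻¹
Since TlCl needs less Cl⁻ to reach saturation, it precipitates first.

TlCl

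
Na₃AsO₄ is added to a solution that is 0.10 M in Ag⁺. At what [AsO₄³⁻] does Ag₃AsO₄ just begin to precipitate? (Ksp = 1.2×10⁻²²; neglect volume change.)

Precipitation of each salt begins when its ion product equals Ksp.
Ag₃AsO₄(s) ⇌ 3 Ag⁺(aq) + AsO₄³⁻(aq)
Ksp = [Ag⁺]^3[AsO₄³⁻] = [AsO₄³⁻](0.10)^3
[AsO₄³⁻] = 1.2×10⁻²² / (0.10)^3 = 1.2×10⁻¹⁹
[AsO₄³⁻] = 1.2×10⁻¹⁹ M

1.2×10⁻¹⁹ M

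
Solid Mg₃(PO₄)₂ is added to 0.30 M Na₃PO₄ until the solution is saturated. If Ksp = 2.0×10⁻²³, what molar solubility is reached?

2.0×10⁻⁸ M

Mg₃(PO₄)₂(s) ⇌ 3 Mg²⁺(aq) + 2 PO₄³⁻(aq)
The solution already contains PO₄³⁻ at 0.30 M. Let s be the molar solubility of Mg₃(PO₄)₂.
[PO₄³⁻] ≈ 0.30 M (common ion dominates); [Mg²⁺] = 3s.
Ksp = [Mg²⁺]^3[PO₄³⁻]^2 = (3s)^3(0.30)^2
(3s)^3 = 2.0×10⁻²³ / (0.30)^2 = 2.2×10⁻²²
s = 2.0×10⁻⁸ M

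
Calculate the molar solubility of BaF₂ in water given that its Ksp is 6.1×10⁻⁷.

5.3×10⁻³ M

BaF₂(s) ⇌ Ba²⁺(aq) + 2 F⁻(aq)
If s mol/L of BaF₂ dissolves, [Ba²⁺] = s and [F⁻] = 2s.
Ksp = [Ba²⁺][F⁻]^2 = s · (2s)^2 = 4s^3
4s^3 = 6.1×10⁻⁷  ⇒  s^3 = 1.5×10⁻⁷
Taking the 3rd root, s = 5.3×10⁻³ mol/L.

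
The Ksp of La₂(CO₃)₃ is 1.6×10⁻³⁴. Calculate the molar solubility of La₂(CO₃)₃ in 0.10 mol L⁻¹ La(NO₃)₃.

8.4×10⁻¹² M

La₂(CO₃)₃(s) ⇌ 2 La³⁺(aq) + 3 CO₃²⁻(aq)
The solution already contains La³⁺ at 0.10 mol L⁻¹. Let s be the molar solubility of La₂(CO₃)₃.
[La³⁺] ≈ 0.10 mol L⁻¹ (common ion dominates); [CO₃²⁻] = 3s.
Ksp = [La³⁺]^2[CO₃²⁻]^3 = (0.10)^2(3s)^3
(3s)^3 = 1.6×10⁻³⁴ / (0.10)^2 = 1.6×10⁻³²
s = 8.4×10⁻¹² mol L⁻¹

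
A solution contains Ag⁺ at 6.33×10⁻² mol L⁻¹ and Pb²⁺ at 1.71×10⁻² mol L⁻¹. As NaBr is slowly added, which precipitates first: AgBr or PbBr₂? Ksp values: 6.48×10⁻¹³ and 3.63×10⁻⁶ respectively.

AgBr

Precipitation of each salt begins when its ion product equals Ksp.
For AgBr: [Br⁻] = (Ksp/[Ag⁺]) = 1.02×10⁻¹¹ mol L⁻¹
For PbBr₂: [Br⁻] = (Ksp/[Pb²⁺])^(1/2) = 1.46×10⁻² mol L⁻¹
Since AgBr needs less Br⁻ to reach saturation, it precipitates first.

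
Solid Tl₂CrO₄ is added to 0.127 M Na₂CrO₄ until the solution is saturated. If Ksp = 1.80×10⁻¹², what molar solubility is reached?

1.88×10⁻⁶ M

Tl₂CrO₄(s) ⇌ 2 Tl⁺(aq) + CrO₄²⁻(aq)
CrO₄²⁻ is already present at 0.127 M. If s mol/L of Tl₂CrO₄ dissolves, [Tl⁺] = 2s while [CrO₄²⁻] ≈ 0.127 M.
Ksp = [Tl⁺]^2[CrO₄²⁻] = (2s)^2(0.127)
(2s)^2 = 1.80×10⁻¹² / (0.127) = 1.42×10⁻¹¹
s = 1.88×10⁻⁶ M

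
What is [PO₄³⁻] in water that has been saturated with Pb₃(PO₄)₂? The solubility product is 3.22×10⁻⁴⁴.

1.57×10⁻⁹ M

Pb₃(PO₄)₂(s) ⇌ 3 Pb²⁺(aq) + 2 PO₄³⁻(aq)
For each mole of Pb₃(PO₄)₂ that dissolves per liter, [Pb²⁺] = 3s and [PO₄³⁻] = 2s; let s denote this solubility.
Ksp = [Pb²⁺]^3[PO₄³⁻]^2 = (3s)^3 · (2s)^2 = 108s^5 = 3.22×10⁻⁴⁴
s = 7.85×10⁻¹⁰ mol L⁻¹
[PO₄³⁻] = 2s = 1.57×10⁻⁹ mol L⁻¹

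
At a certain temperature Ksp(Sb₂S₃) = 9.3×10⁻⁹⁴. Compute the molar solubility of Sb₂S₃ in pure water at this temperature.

9.7×10⁻²⁰ M

Sb₂S₃(s) ⇌ 2 Sb³⁺(aq) + 3 S²⁻(aq)
With molar solubility s: [Sb³⁺] = 2s, [S²⁻] = 3s.
Ksp = [Sb³⁺]^2[S²⁻]^3 = (2s)^2 · (3s)^3 = 108s^5
108s^5 = 9.3×10⁻⁹⁴  ⇒  s^5 = 8.6×10⁻⁹⁶
Taking the 5th root, s = 9.7×10⁻²⁰ mol/L.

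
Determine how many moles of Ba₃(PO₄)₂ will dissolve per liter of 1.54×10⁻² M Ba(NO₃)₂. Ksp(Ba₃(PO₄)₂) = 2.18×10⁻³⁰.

3.86×10⁻¹³ M

Ba₃(PO₄)₂(s) ⇌ 3 Ba²⁺(aq) + 2 PO₄³⁻(aq)
Let s be the solubility of Ba₃(PO₄)₂ here. The common ion gives [Ba²⁺] ≈ 1.54×10⁻² M, and [PO₄³⁻] = 2s.
Ksp = [Ba²⁺]^3[PO₄³⁻]^2 = (1.54×10⁻²)^3(2s)^2
(2s)^2 = 2.18×10⁻³⁰ / (1.54×10⁻²)^3 = 5.97×10⁻²⁵
s = 3.86×10⁻¹³ M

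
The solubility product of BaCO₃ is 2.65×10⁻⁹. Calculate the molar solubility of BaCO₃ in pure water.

5.15×10⁻⁵ M

BaCO₃(s) ⇌ Ba²⁺(aq) + CO₃²⁻(aq)
Call the molar solubility s, so that [Ba²⁺] = s and [CO₃²⁻] = s.
Ksp = [Ba²⁺][CO₃²⁻] = s · s = s^2
s^2 = 2.65×10⁻⁹
s = (2.65×10⁻⁹)^(1/2) = 5.15×10⁻⁵ mol/L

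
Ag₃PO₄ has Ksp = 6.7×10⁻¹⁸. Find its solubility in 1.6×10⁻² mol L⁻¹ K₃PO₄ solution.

Ag₃PO₄(s) ⇌ 3 Ag⁺(aq) + PO₄³⁻(aq)
Let s be the solubility of Ag₃PO₄ here. The common ion gives [PO₄³⁻] ≈ 1.6×10⁻² mol L⁻¹, and [Ag⁺] = 3s.
Ksp = [Ag⁺]^3[PO₄³⁻] = (3s)^3(1.6×10⁻²)
(3s)^3 = 6.7×10⁻¹⁸ / (1.6×10⁻²) = 4.2×10⁻¹⁶
s = 2.5×10⁻⁶ mol L⁻¹

2.5×10⁻⁶ M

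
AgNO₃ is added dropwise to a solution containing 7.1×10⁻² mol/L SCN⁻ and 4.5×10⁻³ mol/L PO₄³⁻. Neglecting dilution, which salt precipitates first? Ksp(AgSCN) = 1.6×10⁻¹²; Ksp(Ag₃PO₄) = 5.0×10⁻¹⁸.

AgSCN

A salt starts to precipitate once the ion product Q reaches its Ksp.
For AgSCN: [Ag⁺] = (Ksp/[SCN⁻]) = 2.3×10⁻¹¹ mol/L
For Ag₃PO₄: [Ag⁺] = (Ksp/[PO₄³⁻])^(1/3) = 1.0×10⁻⁵ mol/L
Since AgSCN needs less Ag⁺ to reach saturation, it precipitates first.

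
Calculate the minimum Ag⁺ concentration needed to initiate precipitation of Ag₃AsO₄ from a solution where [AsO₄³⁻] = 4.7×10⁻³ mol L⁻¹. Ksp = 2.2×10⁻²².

3.6×10⁻⁷ M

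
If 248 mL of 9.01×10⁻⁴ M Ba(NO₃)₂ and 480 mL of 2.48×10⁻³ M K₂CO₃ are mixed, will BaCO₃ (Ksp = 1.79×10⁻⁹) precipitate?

Total volume after mixing = 248 + 480 = 728 mL.
[Ba²⁺] = (9.01×10⁻⁴)(248)/728 = 3.07×10⁻⁴ M
[CO₃²⁻] = (2.48×10⁻³)(480)/728 = 1.64×10⁻³ M
Q = [Ba²⁺][CO₃²⁻] = 5.02×10⁻⁷
Because Q > Ksp (5.02×10⁻⁷ vs 1.79×10⁻⁹), a precipitate of BaCO₃ forms.

Yes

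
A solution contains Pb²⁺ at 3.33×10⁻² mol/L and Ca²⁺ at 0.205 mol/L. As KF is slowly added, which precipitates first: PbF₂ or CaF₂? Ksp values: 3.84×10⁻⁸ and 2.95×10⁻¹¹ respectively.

CaF₂

Precipitation begins when Q = Ksp.
For PbF₂: [F⁻] = (Ksp/[Pb²⁺])^(1/2) = 1.07×10⁻³ mol/L
For CaF₂: [F⁻] = (Ksp/[Ca²⁺])^(1/2) = 1.20×10⁻⁵ mol/L
CaF₂ requires the lower [F⁻], so it precipitates first.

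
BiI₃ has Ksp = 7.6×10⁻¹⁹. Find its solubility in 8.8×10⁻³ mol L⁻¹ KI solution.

BiI₃(s) ⇌ Bi³⁺(aq) + 3 I⁻(aq)
The solution already contains I⁻ at 8.8×10⁻³ mol L⁻¹. Let s be the molar solubility of BiI₃.
[I⁻] ≈ 8.8×10⁻³ mol L⁻¹ (common ion dominates); [Bi³⁺] = s.
Ksp = [Bi³⁺][I⁻]^3 = s(8.8×10⁻³)^3
s = 7.6×10⁻¹⁹ / (8.8×10⁻³)^3 = 1.1×10⁻¹²
s = 1.1×10⁻¹² mol L⁻¹

1.1×10⁻¹² M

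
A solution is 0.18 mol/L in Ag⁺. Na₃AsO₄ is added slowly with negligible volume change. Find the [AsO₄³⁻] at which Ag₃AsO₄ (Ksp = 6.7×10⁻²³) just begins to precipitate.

Precipitation of each salt begins when its ion product equals Ksp.
Ag₃AsO₄(s) ⇌ 3 Ag⁺(aq) + AsO₄³⁻(aq)
Ksp = [Ag⁺]^3[AsO₄³⁻] = [AsO₄³⁻](0.18)^3
[AsO₄³⁻] = 6.7×10⁻²³ / (0.18)^3 = 1.1×10⁻²⁰
[AsO₄³⁻] = 1.1×10⁻²⁰ mol/L

1.1×10⁻²⁰ M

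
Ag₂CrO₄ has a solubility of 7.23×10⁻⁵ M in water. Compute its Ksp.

Ksp = 1.51×10⁻¹²

Ag₂CrO₄(s) ⇌ 2 Ag⁺(aq) + CrO₄²⁻(aq)
If s mol/L of Ag₂CrO₄ dissolves, [Ag⁺] = 2s and [CrO₄²⁻] = s.
Ksp = [Ag⁺]^2[CrO₄²⁻] = (2s)^2 · s = 4s^3
Ksp = 4 × (7.23×10⁻⁵)^3 = 1.51×10⁻¹²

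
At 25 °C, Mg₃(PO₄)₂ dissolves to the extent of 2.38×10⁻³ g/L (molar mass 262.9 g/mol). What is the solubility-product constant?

s = (2.38×10⁻³ g L⁻¹)/(262.9 g mol⁻¹) = 9.0529×10⁻⁶ M
Mg₃(PO₄)₂(s) ⇌ 3 Mg²⁺(aq) + 2 PO₄³⁻(aq)
With molar solubility s: [Mg²⁺] = 3s, [PO₄³⁻] = 2s.
Ksp = [Mg²⁺]^3[PO₄³⁻]^2 = (3s)^3 · (2s)^2 = 108s^5
Ksp = 108 × (9.0529×10⁻⁶)^5 = 6.57×10⁻²⁴

Ksp = 6.57×10⁻²⁴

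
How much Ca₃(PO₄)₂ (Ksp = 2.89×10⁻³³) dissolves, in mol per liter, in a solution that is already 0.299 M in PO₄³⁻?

1.06×10⁻¹¹ M

Ca₃(PO₄)₂(s) ⇌ 3 Ca²⁺(aq) + 2 PO₄³⁻(aq)
With PO₄³⁻ already at 0.299 M and s small, take [PO₄³⁻] ≈ 0.299 M and [Ca²⁺] = 3s.
Ksp = [Ca²⁺]^3[PO₄³⁻]^2 = (3s)^3(0.299)^2
(3s)^3 = 2.89×10⁻³³ / (0.299)^2 = 3.23×10⁻³²
s = 1.06×10⁻¹¹ M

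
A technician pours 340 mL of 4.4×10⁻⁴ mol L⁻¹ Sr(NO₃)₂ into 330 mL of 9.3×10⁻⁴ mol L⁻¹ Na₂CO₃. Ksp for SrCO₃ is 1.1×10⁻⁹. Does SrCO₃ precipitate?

Yes

Total volume after mixing = 340 + 330 = 670 mL.
[Sr²⁺] = (4.4×10⁻⁴)(340)/670 = 2.2×10⁻⁴ mol L⁻¹
[CO₃²⁻] = (9.3×10⁻⁴)(330)/670 = 4.6×10⁻⁴ mol L⁻¹
Q = [Sr²⁺][CO₃²⁻] = 1.0×10⁻⁷
Since Q (1.0×10⁻⁷) exceeds Ksp (1.1×10⁻⁹), SrCO₃ will precipitate.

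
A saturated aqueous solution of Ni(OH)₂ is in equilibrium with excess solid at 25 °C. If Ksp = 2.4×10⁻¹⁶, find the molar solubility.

Ni(OH)₂(s) ⇌ Ni²⁺(aq) + 2 OH⁻(aq)
With molar solubility s: [Ni²⁺] = s, [OH⁻] = 2s.
Ksp = [Ni²⁺][OH⁻]^2 = s · (2s)^2 = 4s^3
4s^3 = 2.4×10⁻¹⁶  ⇒  s^3 = 6.0×10⁻¹⁷
s = 3.9×10⁻⁶ mol/L

3.9×10⁻⁶ M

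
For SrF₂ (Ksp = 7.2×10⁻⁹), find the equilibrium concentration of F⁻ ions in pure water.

2.4×10⁻³ M

SrF₂(s) ⇌ Sr²⁺(aq) + 2 F⁻(aq)
With molar solubility s: [Sr²⁺] = s, [F⁻] = 2s.
Ksp = [Sr²⁺][F⁻]^2 = s · (2s)^2 = 4s^3 = 7.2×10⁻⁹
s = 1.2×10⁻³ mol/L
[F⁻] = 2s = 2.4×10⁻³ mol/L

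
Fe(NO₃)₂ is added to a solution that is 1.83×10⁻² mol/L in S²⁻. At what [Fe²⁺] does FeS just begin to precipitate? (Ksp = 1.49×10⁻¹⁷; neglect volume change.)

A salt starts to precipitate once the ion product Q reaches its Ksp.
FeS(s) ⇌ Fe²⁺(aq) + S²⁻(aq)
Ksp = [Fe²⁺][S²⁻] = [Fe²⁺](1.83×10⁻²)
[Fe²⁺] = 1.49×10⁻¹⁷ / (1.83×10⁻²) = 8.14×10⁻¹⁶
[Fe²⁺] = 8.14×10⁻¹⁶ mol/L

8.14×10⁻¹⁶ M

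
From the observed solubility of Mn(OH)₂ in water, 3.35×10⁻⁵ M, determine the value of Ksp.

Mn(OH)₂(s) ⇌ Mn²⁺(aq) + 2 OH⁻(aq)
If s mol/L of Mn(OH)₂ dissolves, [Mn²⁺] = s and [OH⁻] = 2s.
Ksp = [Mn²⁺][OH⁻]^2 = s · (2s)^2 = 4s^3
Ksp = 4 × (3.35×10⁻⁵)^3 = 1.50×10⁻¹³

Ksp = 1.50×10⁻¹³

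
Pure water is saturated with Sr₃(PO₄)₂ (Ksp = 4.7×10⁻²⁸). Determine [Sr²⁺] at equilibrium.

4.0×10⁻⁶ M

Sr₃(PO₄)₂(s) ⇌ 3 Sr²⁺(aq) + 2 PO₄³⁻(aq)
If s mol/L of Sr₃(PO₄)₂ dissolves, [Sr²⁺] = 3s and [PO₄³⁻] = 2s.
Ksp = [Sr²⁺]^3[PO₄³⁻]^2 = (3s)^3 · (2s)^2 = 108s^5 = 4.7×10⁻²⁸
s = 1.3×10⁻⁶ mol/L
[Sr²⁺] = 3s = 4.0×10⁻⁶ mol/L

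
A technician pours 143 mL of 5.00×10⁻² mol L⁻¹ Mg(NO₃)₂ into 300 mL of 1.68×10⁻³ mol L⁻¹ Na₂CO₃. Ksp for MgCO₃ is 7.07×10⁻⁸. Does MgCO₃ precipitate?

Yes

After mixing, V = 143 mL + 300 mL = 443 mL.
[Mg²⁺] = (5.00×10⁻²)(143)/443 = 1.61×10⁻² mol L⁻¹
[CO₃²⁻] = (1.68×10⁻³)(300)/443 = 1.14×10⁻³ mol L⁻¹
Q = [Mg²⁺][CO₃²⁻] = 1.84×10⁻⁵
Since Q (1.84×10⁻⁵) exceeds Ksp (7.07×10⁻⁸), MgCO₃ will precipitate.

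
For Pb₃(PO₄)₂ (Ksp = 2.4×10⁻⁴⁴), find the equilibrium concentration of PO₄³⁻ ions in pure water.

1.5×10⁻⁹ M

Pb₃(PO₄)₂(s) ⇌ 3 Pb²⁺(aq) + 2 PO₄³⁻(aq)
Let s be the molar solubility. Then [Pb²⁺] = 3s and [PO₄³⁻] = 2s.
Ksp = [Pb²⁺]^3[PO₄³⁻]^2 = (3s)^3 · (2s)^2 = 108s^5 = 2.4×10⁻⁴⁴
s = 7.4×10⁻¹⁰ M
[PO₄³⁻] = 2s = 1.5×10⁻⁹ M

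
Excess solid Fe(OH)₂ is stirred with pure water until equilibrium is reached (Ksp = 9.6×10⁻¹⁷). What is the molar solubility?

2.9×10⁻⁶ M

Fe(OH)₂(s) ⇌ Fe²⁺(aq) + 2 OH⁻(aq)
Call the molar solubility s, so that [Fe²⁺] = s and [OH⁻] = 2s.
Ksp = [Fe²⁺][OH⁻]^2 = s · (2s)^2 = 4s^3
4s^3 = 9.6×10⁻¹⁷  ⇒  s^3 = 2.4×10⁻¹⁷
s = 2.9×10⁻⁶ M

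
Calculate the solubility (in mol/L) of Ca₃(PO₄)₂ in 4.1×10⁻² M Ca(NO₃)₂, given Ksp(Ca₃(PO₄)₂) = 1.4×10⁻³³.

Ca₃(PO₄)₂(s) ⇌ 3 Ca²⁺(aq) + 2 PO₄³⁻(aq)
The solution already contains Ca²⁺ at 4.1×10⁻² M. Let s be the molar solubility of Ca₃(PO₄)₂.
[Ca²⁺] ≈ 4.1×10⁻² M (common ion dominates); [PO₄³⁻] = 2s.
Ksp = [Ca²⁺]^3[PO₄³⁻]^2 = (4.1×10⁻²)^3(2s)^2
(2s)^2 = 1.4×10⁻³³ / (4.1×10⁻²)^3 = 2.0×10⁻²⁹
s = 2.3×10⁻¹⁵ M

2.3×10⁻¹⁵ M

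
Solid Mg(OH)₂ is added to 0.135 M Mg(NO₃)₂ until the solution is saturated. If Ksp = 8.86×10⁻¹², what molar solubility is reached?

4.05×10⁻⁶ M

Mg(OH)₂(s) ⇌ Mg²⁺(aq) + 2 OH⁻(aq)
The solution already contains Mg²⁺ at 0.135 M. Let s be the molar solubility of Mg(OH)₂.
[Mg²⁺] ≈ 0.135 M (common ion dominates); [OH⁻] = 2s.
Ksp = [Mg²⁺][OH⁻]^2 = (0.135)(2s)^2
(2s)^2 = 8.86×10⁻¹² / (0.135) = 6.56×10⁻¹¹
s = 4.05×10⁻⁶ M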